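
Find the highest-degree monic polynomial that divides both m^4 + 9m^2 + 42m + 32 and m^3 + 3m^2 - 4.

m + 2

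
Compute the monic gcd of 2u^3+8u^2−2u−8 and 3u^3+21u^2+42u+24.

u^2+5u+4

Repeated division with remainder:
  2u^3+8u^2−2u−8 = (2/3)(3u^3+21u^2+42u+24) + (−6u^2−30u−24)
  3u^3+21u^2+42u+24 = (−(1/2)u−1)(−6u^2−30u−24) + (0)
Last nonzero remainder: −6u^2−30u−24. Dividing through by −6 gives the monic gcd u^2+5u+4.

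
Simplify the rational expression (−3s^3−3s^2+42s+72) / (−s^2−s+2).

Repeated division with remainder:
  −3s^3−3s^2+42s+72 = (3s)(−s^2−s+2) + (36s+72)
  −s^2−s+2 = (−(1/36)s+1/36)(36s+72) + (0)
Last nonzero remainder: 36s+72. Dividing through by 36 gives the monic gcd s+2.
Cancel s+2 from numerator and denominator to get the reduced form.

(3s^2−3s−36)/(s−1)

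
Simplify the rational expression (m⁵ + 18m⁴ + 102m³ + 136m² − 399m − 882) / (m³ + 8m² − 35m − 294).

(m³ + 4m² − 3m − 18)/(m − 6)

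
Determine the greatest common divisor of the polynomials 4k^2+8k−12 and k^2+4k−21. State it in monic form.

1

By polynomial division,
  4k^2+8k−12 = (4)(k^2+4k−21) + (−8k+72)
  k^2+4k−21 = (−(1/8)k−13/8)(−8k+72) + (96)
  −8k+72 = (−(1/12)k+3/4)(96) + (0)
The last nonzero remainder is the constant 96, so the polynomials are coprime and gcd = 1.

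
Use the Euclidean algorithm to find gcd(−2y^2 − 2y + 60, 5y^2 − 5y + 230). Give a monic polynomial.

Apply the Euclidean algorithm:
  −2y^2 − 2y + 60 = (−2/5)(5y^2 − 5y + 230) + (−4y + 152)
  5y^2 − 5y + 230 = (−(5/4)y − 185/4)(−4y + 152) + (7260)
  −4y + 152 = (−(1/1815)y + 38/1815)(7260) + (0)
The last nonzero remainder is the constant 7260, so the polynomials are coprime and gcd = 1.

1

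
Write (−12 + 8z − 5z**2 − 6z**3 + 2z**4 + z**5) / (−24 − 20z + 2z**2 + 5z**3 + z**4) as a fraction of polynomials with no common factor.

(1 − z + z**2)/(2 + z)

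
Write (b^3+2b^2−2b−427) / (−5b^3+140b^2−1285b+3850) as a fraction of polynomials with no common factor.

(−b^2−9b−61)/(5b^2−105b+550)

By polynomial division,
  b^3+2b^2−2b−427 = (−1/5)(−5b^3+140b^2−1285b+3850) + (30b^2−259b+343)
  −5b^3+140b^2−1285b+3850 = (−(1/6)b+581/180)(30b^2−259b+343) + (−(70531/180)b+493717/180)
  30b^2−259b+343 = (−(5400/70531)b+8820/70531)(−(70531/180)b+493717/180) + (0)
Last nonzero remainder: −(70531/180)b+493717/180. Dividing through by −70531/180 gives the monic gcd b−7.
Cancel b−7 from numerator and denominator to get the reduced form.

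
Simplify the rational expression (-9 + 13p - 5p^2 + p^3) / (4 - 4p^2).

Repeated division with remainder:
  p^3 - 5p^2 + 13p - 9 = (-(1/4)p + 5/4)(-4p^2 + 4) + (14p - 14)
  -4p^2 + 4 = (-(2/7)p - 2/7)(14p - 14) + (0)
Last nonzero remainder: 14p - 14. Dividing through by 14 gives the monic gcd p - 1.
Cancel p - 1 from numerator and denominator to get the reduced form.

(-9 + 4p - p^2)/(4 + 4p)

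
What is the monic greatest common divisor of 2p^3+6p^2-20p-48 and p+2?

p+2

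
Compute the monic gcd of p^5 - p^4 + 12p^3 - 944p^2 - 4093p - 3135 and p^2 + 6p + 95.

p^2 + 6p + 95

Apply the Euclidean algorithm:
  p^5 - p^4 + 12p^3 - 944p^2 - 4093p - 3135 = (p^3 - 7p^2 - 41p - 33)(p^2 + 6p + 95) + (0)
The last nonzero remainder p^2 + 6p + 95 is already monic.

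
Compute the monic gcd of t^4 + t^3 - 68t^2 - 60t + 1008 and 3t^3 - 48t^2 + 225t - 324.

t - 4

By polynomial division,
  t^4 + t^3 - 68t^2 - 60t + 1008 = ((1/3)t + 17/3)(3t^3 - 48t^2 + 225t - 324) + (129t^2 - 1227t + 2844)
  3t^3 - 48t^2 + 225t - 324 = ((1/43)t - 279/1849)(129t^2 - 1227t + 2844) + (-(48600/1849)t + 194400/1849)
  129t^2 - 1227t + 2844 = (-(79507/16200)t + 146071/5400)(-(48600/1849)t + 194400/1849) + (0)
Last nonzero remainder: -(48600/1849)t + 194400/1849. Dividing through by -48600/1849 gives the monic gcd t - 4.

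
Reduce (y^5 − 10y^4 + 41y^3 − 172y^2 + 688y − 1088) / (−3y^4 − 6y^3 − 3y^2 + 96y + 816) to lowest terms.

(−y^2 + 8y − 16)/(3y + 12)

Euclidean algorithm in ℚ[y]:
  y^5 − 10y^4 + 41y^3 − 172y^2 + 688y − 1088 = (−(1/3)y + 4)(−3y^4 − 6y^3 − 3y^2 + 96y + 816) + (64y^3 − 128y^2 + 576y − 4352)
  −3y^4 − 6y^3 − 3y^2 + 96y + 816 = (−(3/64)y − 3/16)(64y^3 − 128y^2 + 576y − 4352) + (0)
Last nonzero remainder: 64y^3 − 128y^2 + 576y − 4352. Dividing through by 64 gives the monic gcd y^3 − 2y^2 + 9y − 68.
Cancel y^3 − 2y^2 + 9y − 68 from numerator and denominator to get the reduced form.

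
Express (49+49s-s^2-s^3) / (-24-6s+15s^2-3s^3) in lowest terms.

Euclidean algorithm in ℚ[s]:
  -s^3-s^2+49s+49 = (1/3)(-3s^3+15s^2-6s-24) + (-6s^2+51s+57)
  -3s^3+15s^2-6s-24 = ((1/2)s+7/4)(-6s^2+51s+57) + (-(495/4)s-495/4)
  -6s^2+51s+57 = ((8/165)s-76/165)(-(495/4)s-495/4) + (0)
Last nonzero remainder: -(495/4)s-495/4. Dividing through by -495/4 gives the monic gcd s+1.
Cancel s+1 from numerator and denominator to get the reduced form.

(-49+s^2)/(24-18s+3s^2)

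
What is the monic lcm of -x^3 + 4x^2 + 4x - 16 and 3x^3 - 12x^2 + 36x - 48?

x^5 - 6x^4 + 12x^3 - 8x^2 - 64x + 128

Euclidean algorithm in ℚ[x]:
  -x^3 + 4x^2 + 4x - 16 = (-1/3)(3x^3 - 12x^2 + 36x - 48) + (16x - 32)
  3x^3 - 12x^2 + 36x - 48 = ((3/16)x^2 - (3/8)x + 3/2)(16x - 32) + (0)
Last nonzero remainder: 16x - 32. Dividing through by 16 gives the monic gcd x - 2.
Then lcm(f, g) = f·g / gcd(f, g); expanding and making the result monic gives the answer.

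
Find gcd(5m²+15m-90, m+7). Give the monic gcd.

1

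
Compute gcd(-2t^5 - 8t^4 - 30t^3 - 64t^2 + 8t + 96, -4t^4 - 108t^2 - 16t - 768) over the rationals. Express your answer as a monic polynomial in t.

t^2 + t + 12

Apply the Euclidean algorithm:
  -2t^5 - 8t^4 - 30t^3 - 64t^2 + 8t + 96 = ((1/2)t + 2)(-4t^4 - 108t^2 - 16t - 768) + (24t^3 + 160t^2 + 424t + 1632)
  -4t^4 - 108t^2 - 16t - 768 = (-(1/6)t + 10/9)(24t^3 + 160t^2 + 424t + 1632) + (-(1936/9)t^2 - (1936/9)t - 7744/3)
  24t^3 + 160t^2 + 424t + 1632 = (-(27/242)t - 153/242)(-(1936/9)t^2 - (1936/9)t - 7744/3) + (0)
Last nonzero remainder: -(1936/9)t^2 - (1936/9)t - 7744/3. Dividing through by -1936/9 gives the monic gcd t^2 + t + 12.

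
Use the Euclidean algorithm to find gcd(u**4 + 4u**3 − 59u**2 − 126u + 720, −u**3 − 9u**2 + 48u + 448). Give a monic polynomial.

u + 8

Repeated division with remainder:
  u**4 + 4u**3 − 59u**2 − 126u + 720 = (−u + 5)(−u**3 − 9u**2 + 48u + 448) + (34u**2 + 82u − 1520)
  −u**3 − 9u**2 + 48u + 448 = (−(1/34)u − 56/289)(34u**2 + 82u − 1520) + ((5544/289)u + 44352/289)
  34u**2 + 82u − 1520 = ((4913/2772)u − 27455/2772)((5544/289)u + 44352/289) + (0)
Last nonzero remainder: (5544/289)u + 44352/289. Dividing through by 5544/289 gives the monic gcd u + 8.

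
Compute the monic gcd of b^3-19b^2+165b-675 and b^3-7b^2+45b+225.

b^2-10b+75

Euclidean algorithm in ℚ[b]:
  b^3-19b^2+165b-675 = (b^3-7b^2+45b+225) + (-12b^2+120b-900)
  b^3-7b^2+45b+225 = (-(1/12)b-1/4)(-12b^2+120b-900) + (0)
Last nonzero remainder: -12b^2+120b-900. Dividing through by -12 gives the monic gcd b^2-10b+75.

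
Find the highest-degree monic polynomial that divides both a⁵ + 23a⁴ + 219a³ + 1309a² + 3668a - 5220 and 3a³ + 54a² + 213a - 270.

a³ + 18a² + 71a - 90

Apply the Euclidean algorithm:
  a⁵ + 23a⁴ + 219a³ + 1309a² + 3668a - 5220 = ((1/3)a² + (5/3)a + 58/3)(3a³ + 54a² + 213a - 270) + (0)
Last nonzero remainder: 3a³ + 54a² + 213a - 270. Dividing through by 3 gives the monic gcd a³ + 18a² + 71a - 90.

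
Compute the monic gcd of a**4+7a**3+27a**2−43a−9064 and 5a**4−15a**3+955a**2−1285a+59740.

a**2+4a+103

Apply the Euclidean algorithm:
  a**4+7a**3+27a**2−43a−9064 = (1/5)(5a**4−15a**3+955a**2−1285a+59740) + (10a**3−164a**2+214a−21012)
  5a**4−15a**3+955a**2−1285a+59740 = ((1/2)a+67/10)(10a**3−164a**2+214a−21012) + ((9734/5)a**2+(38936/5)a+1002602/5)
  10a**3−164a**2+214a−21012 = ((25/4867)a−510/4867)((9734/5)a**2+(38936/5)a+1002602/5) + (0)
Last nonzero remainder: (9734/5)a**2+(38936/5)a+1002602/5. Dividing through by 9734/5 gives the monic gcd a**2+4a+103.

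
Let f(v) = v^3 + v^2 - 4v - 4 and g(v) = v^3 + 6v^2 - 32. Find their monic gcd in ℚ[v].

Euclidean algorithm in ℚ[v]:
  v^3 + v^2 - 4v - 4 = (v^3 + 6v^2 - 32) + (-5v^2 - 4v + 28)
  v^3 + 6v^2 - 32 = (-(1/5)v - 26/25)(-5v^2 - 4v + 28) + ((36/25)v - 72/25)
  -5v^2 - 4v + 28 = (-(125/36)v - 175/18)((36/25)v - 72/25) + (0)
Last nonzero remainder: (36/25)v - 72/25. Dividing through by 36/25 gives the monic gcd v - 2.

v - 2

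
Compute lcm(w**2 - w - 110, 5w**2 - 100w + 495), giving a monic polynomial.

Apply the Euclidean algorithm:
  w**2 - w - 110 = (1/5)(5w**2 - 100w + 495) + (19w - 209)
  5w**2 - 100w + 495 = ((5/19)w - 45/19)(19w - 209) + (0)
Last nonzero remainder: 19w - 209. Dividing through by 19 gives the monic gcd w - 11.
Then lcm(f, g) = f·g / gcd(f, g); expanding and making the result monic gives the answer.

w**3 - 10w**2 - 101w + 990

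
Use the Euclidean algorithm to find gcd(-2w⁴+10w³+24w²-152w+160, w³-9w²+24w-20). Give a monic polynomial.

w³-9w²+24w-20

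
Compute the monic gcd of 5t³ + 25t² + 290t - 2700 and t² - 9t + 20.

t - 5

By polynomial division,
  5t³ + 25t² + 290t - 2700 = (5t + 70)(t² - 9t + 20) + (820t - 4100)
  t² - 9t + 20 = ((1/820)t - 1/205)(820t - 4100) + (0)
Last nonzero remainder: 820t - 4100. Dividing through by 820 gives the monic gcd t - 5.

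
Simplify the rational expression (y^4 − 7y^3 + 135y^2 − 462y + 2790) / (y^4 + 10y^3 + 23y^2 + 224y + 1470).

Apply the Euclidean algorithm:
  y^4 − 7y^3 + 135y^2 − 462y + 2790 = (y^4 + 10y^3 + 23y^2 + 224y + 1470) + (−17y^3 + 112y^2 − 686y + 1320)
  y^4 + 10y^3 + 23y^2 + 224y + 1470 = (−(1/17)y − 282/289)(−17y^3 + 112y^2 − 686y + 1320) + ((26569/289)y^2 − (106276/289)y + 797070/289)
  −17y^3 + 112y^2 − 686y + 1320 = (−(4913/26569)y + 12716/26569)((26569/289)y^2 − (106276/289)y + 797070/289) + (0)
Last nonzero remainder: (26569/289)y^2 − (106276/289)y + 797070/289. Dividing through by 26569/289 gives the monic gcd y^2 − 4y + 30.
Cancel y^2 − 4y + 30 from numerator and denominator to get the reduced form.

(y^2 − 3y + 93)/(y^2 + 14y + 49)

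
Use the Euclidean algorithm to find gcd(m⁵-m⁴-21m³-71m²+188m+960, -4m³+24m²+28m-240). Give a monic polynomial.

m³-6m²-7m+60

Apply the Euclidean algorithm:
  m⁵-m⁴-21m³-71m²+188m+960 = (-(1/4)m²-(5/4)m-4)(-4m³+24m²+28m-240) + (0)
Last nonzero remainder: -4m³+24m²+28m-240. Dividing through by -4 gives the monic gcd m³-6m²-7m+60.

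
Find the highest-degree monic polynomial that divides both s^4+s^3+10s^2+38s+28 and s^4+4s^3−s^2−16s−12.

s^2+3s+2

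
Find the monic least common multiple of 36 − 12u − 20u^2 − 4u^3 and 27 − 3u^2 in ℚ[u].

27 − 18u − 12u^2 + 2u^3 + u^4

Euclidean algorithm in ℚ[u]:
  −4u^3 − 20u^2 − 12u + 36 = ((4/3)u + 20/3)(−3u^2 + 27) + (−48u − 144)
  −3u^2 + 27 = ((1/16)u − 3/16)(−48u − 144) + (0)
Last nonzero remainder: −48u − 144. Dividing through by −48 gives the monic gcd u + 3.
Then lcm(f, g) = f·g / gcd(f, g); expanding and making the result monic gives the answer.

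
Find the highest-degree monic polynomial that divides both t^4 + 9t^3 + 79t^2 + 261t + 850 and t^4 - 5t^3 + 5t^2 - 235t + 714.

t^2 + 5t + 34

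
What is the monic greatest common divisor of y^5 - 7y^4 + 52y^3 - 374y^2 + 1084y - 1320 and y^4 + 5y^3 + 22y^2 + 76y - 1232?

y^2 + 2y + 44

Apply the Euclidean algorithm:
  y^5 - 7y^4 + 52y^3 - 374y^2 + 1084y - 1320 = (y - 12)(y^4 + 5y^3 + 22y^2 + 76y - 1232) + (90y^3 - 186y^2 + 3228y - 16104)
  y^4 + 5y^3 + 22y^2 + 76y - 1232 = ((1/90)y + 53/675)(90y^3 - 186y^2 + 3228y - 16104) + ((166/225)y^2 + (332/225)y + 7304/225)
  90y^3 - 186y^2 + 3228y - 16104 = ((10125/83)y - 41175/83)((166/225)y^2 + (332/225)y + 7304/225) + (0)
Last nonzero remainder: (166/225)y^2 + (332/225)y + 7304/225. Dividing through by 166/225 gives the monic gcd y^2 + 2y + 44.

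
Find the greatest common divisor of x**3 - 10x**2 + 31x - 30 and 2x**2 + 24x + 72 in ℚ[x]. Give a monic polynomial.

1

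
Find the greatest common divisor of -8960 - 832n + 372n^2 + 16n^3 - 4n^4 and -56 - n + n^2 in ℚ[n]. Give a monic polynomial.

-56 - n + n^2

By polynomial division,
  -4n^4 + 16n^3 + 372n^2 - 832n - 8960 = (-4n^2 + 12n + 160)(n^2 - n - 56) + (0)
The last nonzero remainder n^2 - n - 56 is already monic.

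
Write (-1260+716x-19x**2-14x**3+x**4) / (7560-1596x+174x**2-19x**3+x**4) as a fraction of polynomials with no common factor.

(-14+5x+x**2)/(84+x**2)

Repeated division with remainder:
  x**4-14x**3-19x**2+716x-1260 = (x**4-19x**3+174x**2-1596x+7560) + (5x**3-193x**2+2312x-8820)
  x**4-19x**3+174x**2-1596x+7560 = ((1/5)x+98/25)(5x**3-193x**2+2312x-8820) + ((11704/25)x**2-(222376/25)x+210672/5)
  5x**3-193x**2+2312x-8820 = ((125/11704)x-175/836)((11704/25)x**2-(222376/25)x+210672/5) + (0)
Last nonzero remainder: (11704/25)x**2-(222376/25)x+210672/5. Dividing through by 11704/25 gives the monic gcd x**2-19x+90.
Cancel x**2-19x+90 from numerator and denominator to get the reduced form.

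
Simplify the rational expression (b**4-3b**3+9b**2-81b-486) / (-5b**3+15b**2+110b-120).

(-b**3-3b**2-27b-81)/(5b**2+15b-20)

Apply the Euclidean algorithm:
  b**4-3b**3+9b**2-81b-486 = (-(1/5)b)(-5b**3+15b**2+110b-120) + (31b**2-105b-486)
  -5b**3+15b**2+110b-120 = (-(5/31)b-60/961)(31b**2-105b-486) + ((24080/961)b-144480/961)
  31b**2-105b-486 = ((29791/24080)b+77841/24080)((24080/961)b-144480/961) + (0)
Last nonzero remainder: (24080/961)b-144480/961. Dividing through by 24080/961 gives the monic gcd b-6.
Cancel b-6 from numerator and denominator to get the reduced form.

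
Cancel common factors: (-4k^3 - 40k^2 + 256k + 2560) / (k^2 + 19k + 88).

Apply the Euclidean algorithm:
  -4k^3 - 40k^2 + 256k + 2560 = (-4k + 36)(k^2 + 19k + 88) + (-76k - 608)
  k^2 + 19k + 88 = (-(1/76)k - 11/76)(-76k - 608) + (0)
Last nonzero remainder: -76k - 608. Dividing through by -76 gives the monic gcd k + 8.
Cancel k + 8 from numerator and denominator to get the reduced form.

(-4k^2 - 8k + 320)/(k + 11)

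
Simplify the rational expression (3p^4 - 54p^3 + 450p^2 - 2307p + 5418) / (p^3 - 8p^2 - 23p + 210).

(3p^2 - 15p + 129)/(p + 5)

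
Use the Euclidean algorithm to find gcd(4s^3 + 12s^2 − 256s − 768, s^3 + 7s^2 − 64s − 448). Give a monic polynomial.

By polynomial division,
  4s^3 + 12s^2 − 256s − 768 = (4)(s^3 + 7s^2 − 64s − 448) + (−16s^2 + 1024)
  s^3 + 7s^2 − 64s − 448 = (−(1/16)s − 7/16)(−16s^2 + 1024) + (0)
Last nonzero remainder: −16s^2 + 1024. Dividing through by −16 gives the monic gcd s^2 − 64.

s^2 − 64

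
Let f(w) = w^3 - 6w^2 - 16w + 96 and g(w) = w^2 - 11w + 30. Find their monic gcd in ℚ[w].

w - 6

Repeated division with remainder:
  w^3 - 6w^2 - 16w + 96 = (w + 5)(w^2 - 11w + 30) + (9w - 54)
  w^2 - 11w + 30 = ((1/9)w - 5/9)(9w - 54) + (0)
Last nonzero remainder: 9w - 54. Dividing through by 9 gives the monic gcd w - 6.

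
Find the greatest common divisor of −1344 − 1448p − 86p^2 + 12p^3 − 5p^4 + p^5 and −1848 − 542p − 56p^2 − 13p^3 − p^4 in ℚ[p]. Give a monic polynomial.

By polynomial division,
  p^5 − 5p^4 + 12p^3 − 86p^2 − 1448p − 1344 = (−p + 18)(−p^4 − 13p^3 − 56p^2 − 542p − 1848) + (190p^3 + 380p^2 + 6460p + 31920)
  −p^4 − 13p^3 − 56p^2 − 542p − 1848 = (−(1/190)p − 11/190)(190p^3 + 380p^2 + 6460p + 31920) + (0)
Last nonzero remainder: 190p^3 + 380p^2 + 6460p + 31920. Dividing through by 190 gives the monic gcd p^3 + 2p^2 + 34p + 168.

168 + 34p + 2p^2 + p^3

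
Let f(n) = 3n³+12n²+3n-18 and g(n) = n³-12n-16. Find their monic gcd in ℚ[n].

n+2

Apply the Euclidean algorithm:
  3n³+12n²+3n-18 = (3)(n³-12n-16) + (12n²+39n+30)
  n³-12n-16 = ((1/12)n-13/48)(12n²+39n+30) + (-(63/16)n-63/8)
  12n²+39n+30 = (-(64/21)n-80/21)(-(63/16)n-63/8) + (0)
Last nonzero remainder: -(63/16)n-63/8. Dividing through by -63/16 gives the monic gcd n+2.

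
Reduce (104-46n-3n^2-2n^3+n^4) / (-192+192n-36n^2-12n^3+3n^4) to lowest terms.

By polynomial division,
  n^4-2n^3-3n^2-46n+104 = (1/3)(3n^4-12n^3-36n^2+192n-192) + (2n^3+9n^2-110n+168)
  3n^4-12n^3-36n^2+192n-192 = ((3/2)n-51/4)(2n^3+9n^2-110n+168) + ((975/4)n^2-(2925/2)n+1950)
  2n^3+9n^2-110n+168 = ((8/975)n+28/325)((975/4)n^2-(2925/2)n+1950) + (0)
Last nonzero remainder: (975/4)n^2-(2925/2)n+1950. Dividing through by 975/4 gives the monic gcd n^2-6n+8.
Cancel n^2-6n+8 from numerator and denominator to get the reduced form.

(13+4n+n^2)/(-24+6n+3n^2)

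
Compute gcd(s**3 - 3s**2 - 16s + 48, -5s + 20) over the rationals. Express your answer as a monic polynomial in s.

s - 4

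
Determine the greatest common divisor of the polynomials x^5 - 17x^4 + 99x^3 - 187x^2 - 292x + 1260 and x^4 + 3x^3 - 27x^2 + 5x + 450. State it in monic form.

Euclidean algorithm in ℚ[x]:
  x^5 - 17x^4 + 99x^3 - 187x^2 - 292x + 1260 = (x - 20)(x^4 + 3x^3 - 27x^2 + 5x + 450) + (186x^3 - 732x^2 - 642x + 10260)
  x^4 + 3x^3 - 27x^2 + 5x + 450 = ((1/186)x + 215/5766)(186x^3 - 732x^2 - 642x + 10260) + ((3600/961)x^2 - (25200/961)x + 64800/961)
  186x^3 - 732x^2 - 642x + 10260 = ((29791/600)x + 18259/120)((3600/961)x^2 - (25200/961)x + 64800/961) + (0)
Last nonzero remainder: (3600/961)x^2 - (25200/961)x + 64800/961. Dividing through by 3600/961 gives the monic gcd x^2 - 7x + 18.

x^2 - 7x + 18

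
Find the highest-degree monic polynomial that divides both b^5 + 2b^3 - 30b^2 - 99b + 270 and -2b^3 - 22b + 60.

Repeated division with remainder:
  b^5 + 2b^3 - 30b^2 - 99b + 270 = (-(1/2)b^2 + 9/2)(-2b^3 - 22b + 60) + (0)
Last nonzero remainder: -2b^3 - 22b + 60. Dividing through by -2 gives the monic gcd b^3 + 11b - 30.

b^3 + 11b - 30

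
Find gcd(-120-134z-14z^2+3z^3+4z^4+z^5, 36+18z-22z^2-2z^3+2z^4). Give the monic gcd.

Euclidean algorithm in ℚ[z]:
  z^5+4z^4+3z^3-14z^2-134z-120 = ((1/2)z+5/2)(2z^4-2z^3-22z^2+18z+36) + (19z^3+32z^2-197z-210)
  2z^4-2z^3-22z^2+18z+36 = ((2/19)z-102/361)(19z^3+32z^2-197z-210) + ((2808/361)z^2-(5616/361)z-8424/361)
  19z^3+32z^2-197z-210 = ((6859/2808)z+12635/1404)((2808/361)z^2-(5616/361)z-8424/361) + (0)
Last nonzero remainder: (2808/361)z^2-(5616/361)z-8424/361. Dividing through by 2808/361 gives the monic gcd z^2-2z-3.

-3-2z+z^2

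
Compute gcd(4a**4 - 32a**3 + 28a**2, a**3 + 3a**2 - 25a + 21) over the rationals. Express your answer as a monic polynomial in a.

Euclidean algorithm in ℚ[a]:
  4a**4 - 32a**3 + 28a**2 = (4a - 44)(a**3 + 3a**2 - 25a + 21) + (260a**2 - 1184a + 924)
  a**3 + 3a**2 - 25a + 21 = ((1/260)a + 491/16900)(260a**2 - 1184a + 924) + ((24696/4225)a - 24696/4225)
  260a**2 - 1184a + 924 = ((274625/6174)a - 46475/294)((24696/4225)a - 24696/4225) + (0)
Last nonzero remainder: (24696/4225)a - 24696/4225. Dividing through by 24696/4225 gives the monic gcd a - 1.

a - 1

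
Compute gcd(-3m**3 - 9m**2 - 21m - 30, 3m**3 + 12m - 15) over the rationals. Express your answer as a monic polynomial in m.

Repeated division with remainder:
  -3m**3 - 9m**2 - 21m - 30 = (-1)(3m**3 + 12m - 15) + (-9m**2 - 9m - 45)
  3m**3 + 12m - 15 = (-(1/3)m + 1/3)(-9m**2 - 9m - 45) + (0)
Last nonzero remainder: -9m**2 - 9m - 45. Dividing through by -9 gives the monic gcd m**2 + m + 5.

m**2 + m + 5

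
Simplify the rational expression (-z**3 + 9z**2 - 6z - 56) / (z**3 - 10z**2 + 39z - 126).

(-z**2 + 2z + 8)/(z**2 - 3z + 18)

Repeated division with remainder:
  -z**3 + 9z**2 - 6z - 56 = (-1)(z**3 - 10z**2 + 39z - 126) + (-z**2 + 33z - 182)
  z**3 - 10z**2 + 39z - 126 = (-z - 23)(-z**2 + 33z - 182) + (616z - 4312)
  -z**2 + 33z - 182 = (-(1/616)z + 13/308)(616z - 4312) + (0)
Last nonzero remainder: 616z - 4312. Dividing through by 616 gives the monic gcd z - 7.
Cancel z - 7 from numerator and denominator to get the reduced form.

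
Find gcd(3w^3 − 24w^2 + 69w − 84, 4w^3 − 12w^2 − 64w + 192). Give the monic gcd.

Repeated division with remainder:
  3w^3 − 24w^2 + 69w − 84 = (3/4)(4w^3 − 12w^2 − 64w + 192) + (−15w^2 + 117w − 228)
  4w^3 − 12w^2 − 64w + 192 = (−(4/15)w − 32/25)(−15w^2 + 117w − 228) + ((624/25)w − 2496/25)
  −15w^2 + 117w − 228 = (−(125/208)w + 475/208)((624/25)w − 2496/25) + (0)
Last nonzero remainder: (624/25)w − 2496/25. Dividing through by 624/25 gives the monic gcd w − 4.

w − 4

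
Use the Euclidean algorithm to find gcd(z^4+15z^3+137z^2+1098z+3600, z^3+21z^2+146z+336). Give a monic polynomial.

z^2+14z+48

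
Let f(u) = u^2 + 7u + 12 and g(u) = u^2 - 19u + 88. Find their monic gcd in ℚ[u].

Apply the Euclidean algorithm:
  u^2 + 7u + 12 = (u^2 - 19u + 88) + (26u - 76)
  u^2 - 19u + 88 = ((1/26)u - 209/338)(26u - 76) + (6930/169)
  26u - 76 = ((2197/3465)u - 6422/3465)(6930/169) + (0)
The last nonzero remainder is the constant 6930/169, so the polynomials are coprime and gcd = 1.

1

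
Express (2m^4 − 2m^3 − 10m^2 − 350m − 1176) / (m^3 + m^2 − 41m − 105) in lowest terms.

By polynomial division,
  2m^4 − 2m^3 − 10m^2 − 350m − 1176 = (2m − 4)(m^3 + m^2 − 41m − 105) + (76m^2 − 304m − 1596)
  m^3 + m^2 − 41m − 105 = ((1/76)m + 5/76)(76m^2 − 304m − 1596) + (0)
Last nonzero remainder: 76m^2 − 304m − 1596. Dividing through by 76 gives the monic gcd m^2 − 4m − 21.
Cancel m^2 − 4m − 21 from numerator and denominator to get the reduced form.

(2m^2 + 6m + 56)/(m + 5)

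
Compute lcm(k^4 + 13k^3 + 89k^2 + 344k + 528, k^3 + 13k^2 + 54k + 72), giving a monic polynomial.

By polynomial division,
  k^4 + 13k^3 + 89k^2 + 344k + 528 = (k)(k^3 + 13k^2 + 54k + 72) + (35k^2 + 272k + 528)
  k^3 + 13k^2 + 54k + 72 = ((1/35)k + 183/1225)(35k^2 + 272k + 528) + (-(2106/1225)k - 8424/1225)
  35k^2 + 272k + 528 = (-(42875/2106)k - 26950/351)(-(2106/1225)k - 8424/1225) + (0)
Last nonzero remainder: -(2106/1225)k - 8424/1225. Dividing through by -2106/1225 gives the monic gcd k + 4.
Then lcm(f, g) = f·g / gcd(f, g); expanding and making the result monic gives the answer.

k^6 + 22k^5 + 224k^4 + 1379k^3 + 5226k^2 + 10944k + 9504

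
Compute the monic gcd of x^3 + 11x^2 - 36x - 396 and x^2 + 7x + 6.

Apply the Euclidean algorithm:
  x^3 + 11x^2 - 36x - 396 = (x + 4)(x^2 + 7x + 6) + (-70x - 420)
  x^2 + 7x + 6 = (-(1/70)x - 1/70)(-70x - 420) + (0)
Last nonzero remainder: -70x - 420. Dividing through by -70 gives the monic gcd x + 6.

x + 6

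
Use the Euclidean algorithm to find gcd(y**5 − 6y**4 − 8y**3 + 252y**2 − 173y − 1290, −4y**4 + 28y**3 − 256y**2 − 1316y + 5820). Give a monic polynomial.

By polynomial division,
  y**5 − 6y**4 − 8y**3 + 252y**2 − 173y − 1290 = (−(1/4)y − 1/4)(−4y**4 + 28y**3 − 256y**2 − 1316y + 5820) + (−65y**3 − 141y**2 + 953y + 165)
  −4y**4 + 28y**3 − 256y**2 − 1316y + 5820 = ((4/65)y − 2384/4225)(−65y**3 − 141y**2 + 953y + 165) + (−(1665524/4225)y**2 − (3331048/4225)y + 4996572/845)
  −65y**3 − 141y**2 + 953y + 165 = ((274625/1665524)y + 46475/1665524)(−(1665524/4225)y**2 − (3331048/4225)y + 4996572/845) + (0)
Last nonzero remainder: −(1665524/4225)y**2 − (3331048/4225)y + 4996572/845. Dividing through by −1665524/4225 gives the monic gcd y**2 + 2y − 15.

y**2 + 2y − 15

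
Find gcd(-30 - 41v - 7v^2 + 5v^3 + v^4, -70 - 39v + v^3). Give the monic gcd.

Apply the Euclidean algorithm:
  v^4 + 5v^3 - 7v^2 - 41v - 30 = (v + 5)(v^3 - 39v - 70) + (32v^2 + 224v + 320)
  v^3 - 39v - 70 = ((1/32)v - 7/32)(32v^2 + 224v + 320) + (0)
Last nonzero remainder: 32v^2 + 224v + 320. Dividing through by 32 gives the monic gcd v^2 + 7v + 10.

10 + 7v + v^2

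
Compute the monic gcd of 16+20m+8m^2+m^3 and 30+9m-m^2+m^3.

By polynomial division,
  m^3+8m^2+20m+16 = (m^3-m^2+9m+30) + (9m^2+11m-14)
  m^3-m^2+9m+30 = ((1/9)m-20/81)(9m^2+11m-14) + ((1075/81)m+2150/81)
  9m^2+11m-14 = ((729/1075)m-567/1075)((1075/81)m+2150/81) + (0)
Last nonzero remainder: (1075/81)m+2150/81. Dividing through by 1075/81 gives the monic gcd m+2.

2+m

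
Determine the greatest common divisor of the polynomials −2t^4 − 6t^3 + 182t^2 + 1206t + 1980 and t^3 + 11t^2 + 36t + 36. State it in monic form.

t^2 + 9t + 18

By polynomial division,
  −2t^4 − 6t^3 + 182t^2 + 1206t + 1980 = (−2t + 16)(t^3 + 11t^2 + 36t + 36) + (78t^2 + 702t + 1404)
  t^3 + 11t^2 + 36t + 36 = ((1/78)t + 1/39)(78t^2 + 702t + 1404) + (0)
Last nonzero remainder: 78t^2 + 702t + 1404. Dividing through by 78 gives the monic gcd t^2 + 9t + 18.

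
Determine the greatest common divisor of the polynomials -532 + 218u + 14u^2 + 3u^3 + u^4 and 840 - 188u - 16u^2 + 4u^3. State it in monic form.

Apply the Euclidean algorithm:
  u^4 + 3u^3 + 14u^2 + 218u - 532 = ((1/4)u + 7/4)(4u^3 - 16u^2 - 188u + 840) + (89u^2 + 337u - 2002)
  4u^3 - 16u^2 - 188u + 840 = ((4/89)u - 2772/7921)(89u^2 + 337u - 2002) + ((157728/7921)u + 1104096/7921)
  89u^2 + 337u - 2002 = ((704969/157728)u - 1132703/78864)((157728/7921)u + 1104096/7921) + (0)
Last nonzero remainder: (157728/7921)u + 1104096/7921. Dividing through by 157728/7921 gives the monic gcd u + 7.

7 + u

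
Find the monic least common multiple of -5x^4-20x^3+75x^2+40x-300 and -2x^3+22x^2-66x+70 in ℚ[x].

x^5-3x^4-43x^3+97x^2+116x-420

Repeated division with remainder:
  -5x^4-20x^3+75x^2+40x-300 = ((5/2)x+75/2)(-2x^3+22x^2-66x+70) + (-585x^2+2340x-2925)
  -2x^3+22x^2-66x+70 = ((2/585)x-14/585)(-585x^2+2340x-2925) + (0)
Last nonzero remainder: -585x^2+2340x-2925. Dividing through by -585 gives the monic gcd x^2-4x+5.
Then lcm(f, g) = f·g / gcd(f, g); expanding and making the result monic gives the answer.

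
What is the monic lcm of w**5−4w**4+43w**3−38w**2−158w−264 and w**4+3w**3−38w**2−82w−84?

Repeated division with remainder:
  w**5−4w**4+43w**3−38w**2−158w−264 = (w−7)(w**4+3w**3−38w**2−82w−84) + (102w**3−222w**2−648w−852)
  w**4+3w**3−38w**2−82w−84 = ((1/102)w+44/867)(102w**3−222w**2−648w−852) + (−(5890/289)w**2−(11780/289)w−11780/289)
  102w**3−222w**2−648w−852 = (−(14739/2945)w+61557/2945)(−(5890/289)w**2−(11780/289)w−11780/289) + (0)
Last nonzero remainder: −(5890/289)w**2−(11780/289)w−11780/289. Dividing through by −5890/289 gives the monic gcd w**2+2w+2.
Then lcm(f, g) = f·g / gcd(f, g); expanding and making the result monic gives the answer.

w**7−3w**6−3w**5+173w**4−2002w**3+1174w**2+6372w+11088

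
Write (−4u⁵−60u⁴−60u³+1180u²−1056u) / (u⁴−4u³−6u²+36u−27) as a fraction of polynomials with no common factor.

(−4u³−76u²−352u)/(u²−9)

Apply the Euclidean algorithm:
  −4u⁵−60u⁴−60u³+1180u²−1056u = (−4u−76)(u⁴−4u³−6u²+36u−27) + (−388u³+868u²+1572u−2052)
  u⁴−4u³−6u²+36u−27 = (−(1/388)u+171/37636)(−388u³+868u²+1572u−2052) + (−(55440/9409)u²+(221760/9409)u−166320/9409)
  −388u³+868u²+1572u−2052 = ((912673/13860)u+178771/1540)(−(55440/9409)u²+(221760/9409)u−166320/9409) + (0)
Last nonzero remainder: −(55440/9409)u²+(221760/9409)u−166320/9409. Dividing through by −55440/9409 gives the monic gcd u²−4u+3.
Cancel u²−4u+3 from numerator and denominator to get the reduced form.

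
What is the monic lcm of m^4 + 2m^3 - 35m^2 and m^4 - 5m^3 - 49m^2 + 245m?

Apply the Euclidean algorithm:
  m^4 + 2m^3 - 35m^2 = (m^4 - 5m^3 - 49m^2 + 245m) + (7m^3 + 14m^2 - 245m)
  m^4 - 5m^3 - 49m^2 + 245m = ((1/7)m - 1)(7m^3 + 14m^2 - 245m) + (0)
Last nonzero remainder: 7m^3 + 14m^2 - 245m. Dividing through by 7 gives the monic gcd m^3 + 2m^2 - 35m.
Then lcm(f, g) = f·g / gcd(f, g); expanding and making the result monic gives the answer.

m^5 - 5m^4 - 49m^3 + 245m^2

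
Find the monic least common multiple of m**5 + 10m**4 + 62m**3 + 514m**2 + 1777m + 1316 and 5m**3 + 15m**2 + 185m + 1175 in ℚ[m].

m**6 + 15m**5 + 112m**4 + 824m**3 + 4347m**2 + 10201m + 6580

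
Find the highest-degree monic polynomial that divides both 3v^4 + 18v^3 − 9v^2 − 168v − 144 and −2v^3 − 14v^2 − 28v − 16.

v^2 + 5v + 4

Euclidean algorithm in ℚ[v]:
  3v^4 + 18v^3 − 9v^2 − 168v − 144 = (−(3/2)v + 3/2)(−2v^3 − 14v^2 − 28v − 16) + (−30v^2 − 150v − 120)
  −2v^3 − 14v^2 − 28v − 16 = ((1/15)v + 2/15)(−30v^2 − 150v − 120) + (0)
Last nonzero remainder: −30v^2 − 150v − 120. Dividing through by −30 gives the monic gcd v^2 + 5v + 4.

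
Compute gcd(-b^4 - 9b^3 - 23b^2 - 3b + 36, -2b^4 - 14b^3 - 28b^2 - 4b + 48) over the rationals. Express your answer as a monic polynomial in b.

b^2 + 3b - 4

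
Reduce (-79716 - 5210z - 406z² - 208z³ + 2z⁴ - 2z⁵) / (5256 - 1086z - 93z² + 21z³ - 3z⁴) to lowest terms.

Repeated division with remainder:
  -2z⁵ + 2z⁴ - 208z³ - 406z² - 5210z - 79716 = ((2/3)z + 4)(-3z⁴ + 21z³ - 93z² - 1086z + 5256) + (-230z³ + 690z² - 4370z - 100740)
  -3z⁴ + 21z³ - 93z² - 1086z + 5256 = ((3/230)z - 6/115)(-230z³ + 690z² - 4370z - 100740) + (0)
Last nonzero remainder: -230z³ + 690z² - 4370z - 100740. Dividing through by -230 gives the monic gcd z³ - 3z² + 19z + 438.
Cancel z³ - 3z² + 19z + 438 from numerator and denominator to get the reduced form.

(182 + 4z + 2z²)/(-12 + 3z)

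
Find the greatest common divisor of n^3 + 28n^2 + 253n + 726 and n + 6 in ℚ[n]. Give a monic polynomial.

Apply the Euclidean algorithm:
  n^3 + 28n^2 + 253n + 726 = (n^2 + 22n + 121)(n + 6) + (0)
The last nonzero remainder n + 6 is already monic.

n + 6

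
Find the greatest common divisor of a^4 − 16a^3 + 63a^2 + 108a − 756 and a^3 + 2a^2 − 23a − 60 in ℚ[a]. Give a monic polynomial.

a + 3

By polynomial division,
  a^4 − 16a^3 + 63a^2 + 108a − 756 = (a − 18)(a^3 + 2a^2 − 23a − 60) + (122a^2 − 246a − 1836)
  a^3 + 2a^2 − 23a − 60 = ((1/122)a + 245/7442)(122a^2 − 246a − 1836) + ((550/3721)a + 1650/3721)
  122a^2 − 246a − 1836 = ((226981/275)a − 1138626/275)((550/3721)a + 1650/3721) + (0)
Last nonzero remainder: (550/3721)a + 1650/3721. Dividing through by 550/3721 gives the monic gcd a + 3.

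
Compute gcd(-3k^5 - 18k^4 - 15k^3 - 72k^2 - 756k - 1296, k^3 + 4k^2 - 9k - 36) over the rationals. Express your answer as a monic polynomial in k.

k^2 + 7k + 12

Repeated division with remainder:
  -3k^5 - 18k^4 - 15k^3 - 72k^2 - 756k - 1296 = (-3k^2 - 6k - 18)(k^3 + 4k^2 - 9k - 36) + (-162k^2 - 1134k - 1944)
  k^3 + 4k^2 - 9k - 36 = (-(1/162)k + 1/54)(-162k^2 - 1134k - 1944) + (0)
Last nonzero remainder: -162k^2 - 1134k - 1944. Dividing through by -162 gives the monic gcd k^2 + 7k + 12.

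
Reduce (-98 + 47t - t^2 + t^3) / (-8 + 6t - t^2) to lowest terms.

(-49 - t - t^2)/(-4 + t)

Euclidean algorithm in ℚ[t]:
  t^3 - t^2 + 47t - 98 = (-t - 5)(-t^2 + 6t - 8) + (69t - 138)
  -t^2 + 6t - 8 = (-(1/69)t + 4/69)(69t - 138) + (0)
Last nonzero remainder: 69t - 138. Dividing through by 69 gives the monic gcd t - 2.
Cancel t - 2 from numerator and denominator to get the reduced form.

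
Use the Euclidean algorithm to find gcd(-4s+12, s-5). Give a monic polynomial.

1

Apply the Euclidean algorithm:
  -4s+12 = (-4)(s-5) + (-8)
  s-5 = (-(1/8)s+5/8)(-8) + (0)
The last nonzero remainder is the constant -8, so the polynomials are coprime and gcd = 1.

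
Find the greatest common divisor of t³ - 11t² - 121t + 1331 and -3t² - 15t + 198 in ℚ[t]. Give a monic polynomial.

Repeated division with remainder:
  t³ - 11t² - 121t + 1331 = (-(1/3)t + 16/3)(-3t² - 15t + 198) + (25t + 275)
  -3t² - 15t + 198 = (-(3/25)t + 18/25)(25t + 275) + (0)
Last nonzero remainder: 25t + 275. Dividing through by 25 gives the monic gcd t + 11.

t + 11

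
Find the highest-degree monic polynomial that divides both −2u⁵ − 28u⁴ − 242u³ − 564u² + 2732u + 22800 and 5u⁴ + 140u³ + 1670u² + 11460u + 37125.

u² + 8u + 75

Apply the Euclidean algorithm:
  −2u⁵ − 28u⁴ − 242u³ − 564u² + 2732u + 22800 = (−(2/5)u + 28/5)(5u⁴ + 140u³ + 1670u² + 11460u + 37125) + (−358u³ − 5332u² − 46594u − 185100)
  5u⁴ + 140u³ + 1670u² + 11460u + 37125 = (−(5/358)u − 5865/32041)(−358u³ − 5332u² − 46594u − 185100) + ((1385475/32041)u² + (11083800/32041)u + 103910625/32041)
  −358u³ − 5332u² − 46594u − 185100 = (−(11470678/1385475)u − 79077188/1385475)((1385475/32041)u² + (11083800/32041)u + 103910625/32041) + (0)
Last nonzero remainder: (1385475/32041)u² + (11083800/32041)u + 103910625/32041. Dividing through by 1385475/32041 gives the monic gcd u² + 8u + 75.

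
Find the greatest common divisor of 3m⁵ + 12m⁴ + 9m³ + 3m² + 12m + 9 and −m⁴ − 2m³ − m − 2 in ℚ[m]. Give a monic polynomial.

Euclidean algorithm in ℚ[m]:
  3m⁵ + 12m⁴ + 9m³ + 3m² + 12m + 9 = (−3m − 6)(−m⁴ − 2m³ − m − 2) + (−3m³ − 3)
  −m⁴ − 2m³ − m − 2 = ((1/3)m + 2/3)(−3m³ − 3) + (0)
Last nonzero remainder: −3m³ − 3. Dividing through by −3 gives the monic gcd m³ + 1.

m³ + 1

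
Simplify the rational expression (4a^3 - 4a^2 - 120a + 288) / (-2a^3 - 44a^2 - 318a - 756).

Repeated division with remainder:
  4a^3 - 4a^2 - 120a + 288 = (-2)(-2a^3 - 44a^2 - 318a - 756) + (-92a^2 - 756a - 1224)
  -2a^3 - 44a^2 - 318a - 756 = ((1/46)a + 317/1058)(-92a^2 - 756a - 1224) + (-(34320/529)a - 205920/529)
  -92a^2 - 756a - 1224 = ((12167/8580)a + 8993/2860)(-(34320/529)a - 205920/529) + (0)
Last nonzero remainder: -(34320/529)a - 205920/529. Dividing through by -34320/529 gives the monic gcd a + 6.
Cancel a + 6 from numerator and denominator to get the reduced form.

(-2a^2 + 14a - 24)/(a^2 + 16a + 63)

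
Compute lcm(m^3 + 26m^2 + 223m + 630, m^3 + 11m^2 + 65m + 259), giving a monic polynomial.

Apply the Euclidean algorithm:
  m^3 + 26m^2 + 223m + 630 = (m^3 + 11m^2 + 65m + 259) + (15m^2 + 158m + 371)
  m^3 + 11m^2 + 65m + 259 = ((1/15)m + 7/225)(15m^2 + 158m + 371) + ((7954/225)m + 55678/225)
  15m^2 + 158m + 371 = ((3375/7954)m + 11925/7954)((7954/225)m + 55678/225) + (0)
Last nonzero remainder: (7954/225)m + 55678/225. Dividing through by 7954/225 gives the monic gcd m + 7.
Then lcm(f, g) = f·g / gcd(f, g); expanding and making the result monic gives the answer.

m^5 + 30m^4 + 364m^3 + 2484m^2 + 10771m + 23310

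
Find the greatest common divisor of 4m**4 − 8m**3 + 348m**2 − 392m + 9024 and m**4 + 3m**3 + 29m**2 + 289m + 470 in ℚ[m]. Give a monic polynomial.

m**2 − 4m + 47

Repeated division with remainder:
  4m**4 − 8m**3 + 348m**2 − 392m + 9024 = (4)(m**4 + 3m**3 + 29m**2 + 289m + 470) + (−20m**3 + 232m**2 − 1548m + 7144)
  m**4 + 3m**3 + 29m**2 + 289m + 470 = (−(1/20)m − 73/100)(−20m**3 + 232m**2 − 1548m + 7144) + ((3024/25)m**2 − (12096/25)m + 142128/25)
  −20m**3 + 232m**2 − 1548m + 7144 = (−(125/756)m + 475/378)((3024/25)m**2 − (12096/25)m + 142128/25) + (0)
Last nonzero remainder: (3024/25)m**2 − (12096/25)m + 142128/25. Dividing through by 3024/25 gives the monic gcd m**2 − 4m + 47.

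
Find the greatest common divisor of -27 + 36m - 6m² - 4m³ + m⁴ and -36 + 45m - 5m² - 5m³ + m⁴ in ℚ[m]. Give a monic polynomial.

By polynomial division,
  m⁴ - 4m³ - 6m² + 36m - 27 = (m⁴ - 5m³ - 5m² + 45m - 36) + (m³ - m² - 9m + 9)
  m⁴ - 5m³ - 5m² + 45m - 36 = (m - 4)(m³ - m² - 9m + 9) + (0)
The last nonzero remainder m³ - m² - 9m + 9 is already monic.

9 - 9m - m² + m³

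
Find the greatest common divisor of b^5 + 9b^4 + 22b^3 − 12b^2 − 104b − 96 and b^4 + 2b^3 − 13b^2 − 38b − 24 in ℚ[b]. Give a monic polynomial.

b^2 + 5b + 6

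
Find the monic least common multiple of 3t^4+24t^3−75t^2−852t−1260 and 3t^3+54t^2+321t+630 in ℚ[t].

t^5+14t^4+23t^3−434t^2−2124t−2520

Repeated division with remainder:
  3t^4+24t^3−75t^2−852t−1260 = (t−10)(3t^3+54t^2+321t+630) + (144t^2+1728t+5040)
  3t^3+54t^2+321t+630 = ((1/48)t+1/8)(144t^2+1728t+5040) + (0)
Last nonzero remainder: 144t^2+1728t+5040. Dividing through by 144 gives the monic gcd t^2+12t+35.
Then lcm(f, g) = f·g / gcd(f, g); expanding and making the result monic gives the answer.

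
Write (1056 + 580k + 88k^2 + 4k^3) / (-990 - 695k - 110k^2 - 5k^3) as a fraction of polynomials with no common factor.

Euclidean algorithm in ℚ[k]:
  4k^3 + 88k^2 + 580k + 1056 = (-4/5)(-5k^3 - 110k^2 - 695k - 990) + (24k + 264)
  -5k^3 - 110k^2 - 695k - 990 = (-(5/24)k^2 - (55/24)k - 15/4)(24k + 264) + (0)
Last nonzero remainder: 24k + 264. Dividing through by 24 gives the monic gcd k + 11.
Cancel k + 11 from numerator and denominator to get the reduced form.

(-96 - 44k - 4k^2)/(90 + 55k + 5k^2)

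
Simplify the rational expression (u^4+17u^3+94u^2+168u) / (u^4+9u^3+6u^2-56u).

(u+6)/(u-2)

Euclidean algorithm in ℚ[u]:
  u^4+17u^3+94u^2+168u = (u^4+9u^3+6u^2-56u) + (8u^3+88u^2+224u)
  u^4+9u^3+6u^2-56u = ((1/8)u-1/4)(8u^3+88u^2+224u) + (0)
Last nonzero remainder: 8u^3+88u^2+224u. Dividing through by 8 gives the monic gcd u^3+11u^2+28u.
Cancel u^3+11u^2+28u from numerator and denominator to get the reduced form.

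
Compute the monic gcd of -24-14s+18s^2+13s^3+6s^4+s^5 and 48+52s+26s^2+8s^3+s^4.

24+14s+6s^2+s^3

Repeated division with remainder:
  s^5+6s^4+13s^3+18s^2-14s-24 = (s-2)(s^4+8s^3+26s^2+52s+48) + (3s^3+18s^2+42s+72)
  s^4+8s^3+26s^2+52s+48 = ((1/3)s+2/3)(3s^3+18s^2+42s+72) + (0)
Last nonzero remainder: 3s^3+18s^2+42s+72. Dividing through by 3 gives the monic gcd s^3+6s^2+14s+24.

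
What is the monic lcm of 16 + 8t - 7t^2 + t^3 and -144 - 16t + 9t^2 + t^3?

Apply the Euclidean algorithm:
  t^3 - 7t^2 + 8t + 16 = (t^3 + 9t^2 - 16t - 144) + (-16t^2 + 24t + 160)
  t^3 + 9t^2 - 16t - 144 = (-(1/16)t - 21/32)(-16t^2 + 24t + 160) + ((39/4)t - 39)
  -16t^2 + 24t + 160 = (-(64/39)t - 160/39)((39/4)t - 39) + (0)
Last nonzero remainder: (39/4)t - 39. Dividing through by 39/4 gives the monic gcd t - 4.
Then lcm(f, g) = f·g / gcd(f, g); expanding and making the result monic gives the answer.

576 + 496t - 132t^2 - 47t^3 + 6t^4 + t^5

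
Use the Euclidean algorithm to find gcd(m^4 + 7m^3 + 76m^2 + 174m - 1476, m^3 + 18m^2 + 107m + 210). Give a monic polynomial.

Apply the Euclidean algorithm:
  m^4 + 7m^3 + 76m^2 + 174m - 1476 = (m - 11)(m^3 + 18m^2 + 107m + 210) + (167m^2 + 1141m + 834)
  m^3 + 18m^2 + 107m + 210 = ((1/167)m + 1865/27889)(167m^2 + 1141m + 834) + ((716880/27889)m + 4301280/27889)
  167m^2 + 1141m + 834 = ((4657463/716880)m + 3876571/716880)((716880/27889)m + 4301280/27889) + (0)
Last nonzero remainder: (716880/27889)m + 4301280/27889. Dividing through by 716880/27889 gives the monic gcd m + 6.

m + 6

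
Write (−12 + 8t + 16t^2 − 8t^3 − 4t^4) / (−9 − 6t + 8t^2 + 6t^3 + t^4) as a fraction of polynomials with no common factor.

(4 − 4t)/(3 + t)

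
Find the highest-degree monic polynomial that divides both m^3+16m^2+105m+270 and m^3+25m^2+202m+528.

m+6

Apply the Euclidean algorithm:
  m^3+16m^2+105m+270 = (m^3+25m^2+202m+528) + (−9m^2−97m−258)
  m^3+25m^2+202m+528 = (−(1/9)m−128/81)(−9m^2−97m−258) + ((1624/81)m+3248/27)
  −9m^2−97m−258 = (−(729/1624)m−3483/1624)((1624/81)m+3248/27) + (0)
Last nonzero remainder: (1624/81)m+3248/27. Dividing through by 1624/81 gives the monic gcd m+6.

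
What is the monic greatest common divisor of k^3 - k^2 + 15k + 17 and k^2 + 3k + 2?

k + 1

By polynomial division,
  k^3 - k^2 + 15k + 17 = (k - 4)(k^2 + 3k + 2) + (25k + 25)
  k^2 + 3k + 2 = ((1/25)k + 2/25)(25k + 25) + (0)
Last nonzero remainder: 25k + 25. Dividing through by 25 gives the monic gcd k + 1.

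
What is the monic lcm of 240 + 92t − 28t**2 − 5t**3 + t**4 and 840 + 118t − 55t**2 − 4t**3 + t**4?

Euclidean algorithm in ℚ[t]:
  t**4 − 5t**3 − 28t**2 + 92t + 240 = (t**4 − 4t**3 − 55t**2 + 118t + 840) + (−t**3 + 27t**2 − 26t − 600)
  t**4 − 4t**3 − 55t**2 + 118t + 840 = (−t − 23)(−t**3 + 27t**2 − 26t − 600) + (540t**2 − 1080t − 12960)
  −t**3 + 27t**2 − 26t − 600 = (−(1/540)t + 5/108)(540t**2 − 1080t − 12960) + (0)
Last nonzero remainder: 540t**2 − 1080t − 12960. Dividing through by 540 gives the monic gcd t**2 − 2t − 24.
Then lcm(f, g) = f·g / gcd(f, g); expanding and making the result monic gives the answer.

−8400 − 3700t + 1036t**2 + 323t**3 − 53t**4 − 7t**5 + t**6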